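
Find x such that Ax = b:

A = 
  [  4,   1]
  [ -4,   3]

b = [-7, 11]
Row reduce the augmented matrix [A|b]:
R2 → R2 + (1)·R1
REF = 
  [  4,   1,  -7]
  [  0,   4,   4]

Back-substitution:
x₂ = 4 / 4 = 1
x₁ = (-7 - (1)(1)) / 4 = -2

x = [-2, 1]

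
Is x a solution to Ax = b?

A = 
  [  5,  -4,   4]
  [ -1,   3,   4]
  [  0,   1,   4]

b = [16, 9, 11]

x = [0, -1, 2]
No

Ax = [12, 5, 7] ≠ b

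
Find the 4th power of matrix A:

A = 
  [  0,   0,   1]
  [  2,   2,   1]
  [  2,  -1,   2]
A² = A·A:
A²[1,1] = (0)(0) + (0)(2) + (1)(2) = 2
A²[1,2] = (0)(0) + (0)(2) + (1)(-1) = -1
A²[1,3] = (0)(1) + (0)(1) + (1)(2) = 2
A²[2,1] = (2)(0) + (2)(2) + (1)(2) = 6
A²[2,2] = (2)(0) + (2)(2) + (1)(-1) = 3
A²[2,3] = (2)(1) + (2)(1) + (1)(2) = 6
A²[3,1] = (2)(0) + (-1)(2) + (2)(2) = 2
A²[3,2] = (2)(0) + (-1)(2) + (2)(-1) = -4
A²[3,3] = (2)(1) + (-1)(1) + (2)(2) = 5
A² = 
  [  2,  -1,   2]
  [  6,   3,   6]
  [  2,  -4,   5]

A^3 = A^2·A:
A^3[1,1] = (2)(0) + (-1)(2) + (2)(2) = 2
A^3[1,2] = (2)(0) + (-1)(2) + (2)(-1) = -4
A^3[1,3] = (2)(1) + (-1)(1) + (2)(2) = 5
A^3[2,1] = (6)(0) + (3)(2) + (6)(2) = 18
A^3[2,2] = (6)(0) + (3)(2) + (6)(-1) = 0
A^3[2,3] = (6)(1) + (3)(1) + (6)(2) = 21
A^3[3,1] = (2)(0) + (-4)(2) + (5)(2) = 2
A^3[3,2] = (2)(0) + (-4)(2) + (5)(-1) = -13
A^3[3,3] = (2)(1) + (-4)(1) + (5)(2) = 8
A^3 = 
  [  2,  -4,   5]
  [ 18,   0,  21]
  [  2, -13,   8]

A^4 = A^3·A:
A^4[1,1] = (2)(0) + (-4)(2) + (5)(2) = 2
A^4[1,2] = (2)(0) + (-4)(2) + (5)(-1) = -13
A^4[1,3] = (2)(1) + (-4)(1) + (5)(2) = 8
A^4[2,1] = (18)(0) + (0)(2) + (21)(2) = 42
A^4[2,2] = (18)(0) + (0)(2) + (21)(-1) = -21
A^4[2,3] = (18)(1) + (0)(1) + (21)(2) = 60
A^4[3,1] = (2)(0) + (-13)(2) + (8)(2) = -10
A^4[3,2] = (2)(0) + (-13)(2) + (8)(-1) = -34
A^4[3,3] = (2)(1) + (-13)(1) + (8)(2) = 5
A^4 = 
  [  2, -13,   8]
  [ 42, -21,  60]
  [-10, -34,   5]

Therefore
A^4 = 
  [  2, -13,   8]
  [ 42, -21,  60]
  [-10, -34,   5]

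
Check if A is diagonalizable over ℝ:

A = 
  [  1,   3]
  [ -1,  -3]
Yes

tr(A) = -2, det(A) = 0
Characteristic polynomial: λ² - tr(A)λ + det(A) = λ² + 2λ
λ² + 2λ = λ(λ + 2)
Eigenvalues: 0, -2
λ=-2: alg. mult. = 1, geom. mult. = 2 - rank(A - (-2)I) = 2 - 1 = 1
λ=0: alg. mult. = 1, geom. mult. = 2 - rank(A - (0)I) = 2 - 1 = 1
Sum of geometric multiplicities equals n, so A has n independent eigenvectors.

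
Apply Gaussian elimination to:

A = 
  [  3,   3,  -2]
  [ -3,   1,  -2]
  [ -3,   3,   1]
Row operations:
R2 → R2 + (1)·R1
R3 → R3 + (1)·R1
R3 → R3 - (3/2)·R2

Resulting echelon form:
REF = 
  [  3,   3,  -2]
  [  0,   4,  -4]
  [  0,   0,   5]

Rank = 3 (number of non-zero pivot rows).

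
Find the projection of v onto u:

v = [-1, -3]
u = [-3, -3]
proj_u(v) = [-2, -2]

v·u = (-1)(-3) + (-3)(-3) = 12
u·u = (-3)² + (-3)² = 18
proj_u(v) = (v·u / u·u) × u = (12/18) × u = (2/3) × u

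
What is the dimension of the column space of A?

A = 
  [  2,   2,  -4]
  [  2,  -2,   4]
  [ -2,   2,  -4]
Row reduce:
R2 → R2 - (1)·R1
R3 → R3 + (1)·R1
R3 → R3 + (1)·R2
REF = 
  [  2,   2,  -4]
  [  0,  -4,   8]
  [  0,   0,   0]
Pivot columns: 1, 2 → 2 pivots.
dim(Col(A)) = number of pivot columns = 2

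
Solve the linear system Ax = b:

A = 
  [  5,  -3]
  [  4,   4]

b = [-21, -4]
x = [-3, 2]

Row reduce the augmented matrix [A|b]:
R2 → R2 - (4/5)·R1
REF = 
  [   5,   -3,  -21]
  [   0, 32/5, 64/5]

Back-substitution:
x₂ = (64/5) / (32/5) = 2
x₁ = (-21 - (-3)(2)) / 5 = -3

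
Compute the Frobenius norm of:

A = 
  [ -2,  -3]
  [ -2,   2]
||A||_F = 4.583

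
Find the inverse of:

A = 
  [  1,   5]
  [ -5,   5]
det(A) = (1)(5) - (5)(-5) = 30
For a 2×2 matrix, A⁻¹ = (1/det(A)) · [[d, -b], [-c, a]]
    = (1/30) · [[5, -5], [5, 1]]

A⁻¹ = 
  [ 1/6, -1/6]
  [ 1/6, 1/30]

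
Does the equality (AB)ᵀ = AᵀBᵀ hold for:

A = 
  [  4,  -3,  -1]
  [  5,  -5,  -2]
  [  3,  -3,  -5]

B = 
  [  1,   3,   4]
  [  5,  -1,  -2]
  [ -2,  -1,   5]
No

(AB)ᵀ = 
  [ -9, -16,  -2]
  [ 16,  22,  17]
  [ 17,  20,  -7]

AᵀBᵀ = 
  [ 31,   9,   2]
  [-30,  -4,  -4]
  [-27,   7, -21]

The two matrices differ, so (AB)ᵀ ≠ AᵀBᵀ in general. The correct identity is (AB)ᵀ = BᵀAᵀ.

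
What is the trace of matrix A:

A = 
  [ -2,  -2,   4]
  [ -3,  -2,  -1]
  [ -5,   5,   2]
-2

tr(A) = -2 + -2 + 2 = -2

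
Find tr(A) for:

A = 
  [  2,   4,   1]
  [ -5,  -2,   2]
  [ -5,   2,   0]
0

tr(A) = 2 + -2 + 0 = 0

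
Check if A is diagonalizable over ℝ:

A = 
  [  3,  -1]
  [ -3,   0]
Yes

tr(A) = 3, det(A) = -3
Characteristic polynomial: λ² - tr(A)λ + det(A) = λ² - 3λ - 3
λ² - 3λ - 3 = 0  ⇒  λ = (3 ± √((-3)² - 4·(-3)))/2 = (3 ± √(21))/2
  = (3 + √21)/2,  (3 - √21)/2
Eigenvalues: (3 + √21)/2, (3 - √21)/2  (≈ 3.791, -0.7913)
The two irrational eigenvalues are distinct (simple), so each has alg. mult. = geom. mult. = 1.
Sum of geometric multiplicities equals n, so A has n independent eigenvectors.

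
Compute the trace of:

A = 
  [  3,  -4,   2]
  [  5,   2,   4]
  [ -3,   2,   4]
9

tr(A) = 3 + 2 + 4 = 9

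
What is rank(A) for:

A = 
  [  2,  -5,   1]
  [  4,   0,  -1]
rank(A) = 2

Row reduce:
R2 → R2 - (2)·R1
REF = 
  [  2,  -5,   1]
  [  0,  10,  -3]
Pivot columns: 1, 2 → 2 pivots.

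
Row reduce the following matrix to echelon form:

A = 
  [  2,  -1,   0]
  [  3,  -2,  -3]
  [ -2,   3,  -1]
Row operations:
R2 → R2 - (3/2)·R1
R3 → R3 + (1)·R1
R3 → R3 + (4)·R2

Resulting echelon form:
REF = 
  [   2,   -1,    0]
  [   0, -1/2,   -3]
  [   0,    0,  -13]

Rank = 3 (number of non-zero pivot rows).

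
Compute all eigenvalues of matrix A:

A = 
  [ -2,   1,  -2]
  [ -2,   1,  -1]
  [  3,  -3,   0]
Characteristic polynomial: det(λI - A) = λ³ + λ² + 3λ + 3
Testing integer divisors of the constant term: p(-1) = 0, so (λ + 1) is a factor:
p(λ) = (λ + 1)(λ² + 3)
λ² + 3 = 0  ⇒  λ = (0 ± √((0)² - 4·(3)))/2 = (0 ± √(-12))/2
  = i√3,  -i√3

λ = -1, i√3, -i√3  (≈ -1, 0 + 1.732i, 0 - 1.732i)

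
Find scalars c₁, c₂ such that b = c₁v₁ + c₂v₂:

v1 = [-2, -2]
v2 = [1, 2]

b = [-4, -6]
c1 = 1, c2 = -2

b = 1·v1 + -2·v2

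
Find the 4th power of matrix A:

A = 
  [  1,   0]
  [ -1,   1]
A² = A·A:
A²[1,1] = (1)(1) + (0)(-1) = 1
A²[1,2] = (1)(0) + (0)(1) = 0
A²[2,1] = (-1)(1) + (1)(-1) = -2
A²[2,2] = (-1)(0) + (1)(1) = 1
A² = 
  [  1,   0]
  [ -2,   1]

A^3 = A^2·A:
A^3[1,1] = (1)(1) + (0)(-1) = 1
A^3[1,2] = (1)(0) + (0)(1) = 0
A^3[2,1] = (-2)(1) + (1)(-1) = -3
A^3[2,2] = (-2)(0) + (1)(1) = 1
A^3 = 
  [  1,   0]
  [ -3,   1]

A^4 = A^3·A:
A^4[1,1] = (1)(1) + (0)(-1) = 1
A^4[1,2] = (1)(0) + (0)(1) = 0
A^4[2,1] = (-3)(1) + (1)(-1) = -4
A^4[2,2] = (-3)(0) + (1)(1) = 1
A^4 = 
  [  1,   0]
  [ -4,   1]

Therefore
A^4 = 
  [  1,   0]
  [ -4,   1]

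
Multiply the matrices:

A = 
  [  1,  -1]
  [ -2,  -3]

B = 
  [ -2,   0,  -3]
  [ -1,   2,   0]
AB = 
  [ -1,  -2,  -3]
  [  7,  -6,   6]

A is 2×2 and B is 2×3, so AB is 2×3. Each entry is (row of A)·(column of B):
AB[1,1] = (1)(-2) + (-1)(-1) = -1
AB[1,2] = (1)(0) + (-1)(2) = -2
AB[1,3] = (1)(-3) + (-1)(0) = -3
AB[2,1] = (-2)(-2) + (-3)(-1) = 7
AB[2,2] = (-2)(0) + (-3)(2) = -6
AB[2,3] = (-2)(-3) + (-3)(0) = 6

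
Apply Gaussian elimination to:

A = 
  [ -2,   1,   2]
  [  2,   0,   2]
Row operations:
R2 → R2 + (1)·R1

Resulting echelon form:
REF = 
  [ -2,   1,   2]
  [  0,   1,   4]

Rank = 2 (number of non-zero pivot rows).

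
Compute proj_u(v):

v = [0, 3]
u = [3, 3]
v·u = (0)(3) + (3)(3) = 9
u·u = (3)² + (3)² = 18
proj_u(v) = (v·u / u·u) × u = (9/18) × u = (1/2) × u

proj_u(v) = [3/2, 3/2]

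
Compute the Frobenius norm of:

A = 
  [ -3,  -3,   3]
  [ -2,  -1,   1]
||A||_F = 5.745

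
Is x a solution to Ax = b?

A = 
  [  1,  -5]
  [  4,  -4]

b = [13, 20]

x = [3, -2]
Yes

Ax = [13, 20] = b ✓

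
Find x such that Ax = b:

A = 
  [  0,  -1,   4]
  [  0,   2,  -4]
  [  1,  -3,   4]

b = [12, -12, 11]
x = [-1, 0, 3]

Row reduce the augmented matrix [A|b]:
Swap R1 ↔ R3
R3 → R3 + (1/2)·R2
REF = 
  [  1,  -3,   4,  11]
  [  0,   2,  -4, -12]
  [  0,   0,   2,   6]

Back-substitution:
x₃ = 6 / 2 = 3
x₂ = (-12 - (-4)(3)) / 2 = 0
x₁ = (11 - (-3)(0) - (4)(3)) / 1 = -1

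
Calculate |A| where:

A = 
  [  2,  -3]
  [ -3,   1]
For a 2×2 matrix, det = ad - bc = (2)(1) - (-3)(-3) = -7

det(A) = -7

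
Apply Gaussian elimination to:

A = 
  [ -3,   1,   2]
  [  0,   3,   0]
Row operations:
No row operations needed (already in echelon form).

Resulting echelon form:
REF = 
  [ -3,   1,   2]
  [  0,   3,   0]

Rank = 2 (number of non-zero pivot rows).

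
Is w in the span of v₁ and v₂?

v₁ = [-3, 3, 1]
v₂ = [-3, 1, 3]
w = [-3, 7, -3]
Yes

Form the augmented matrix and row-reduce:
[v₁|v₂|w] = 
  [ -3,  -3,  -3]
  [  3,   1,   7]
  [  1,   3,  -3]
R2 → R2 + (1)·R1
R3 → R3 + (1/3)·R1
R3 → R3 + (1)·R2
REF = 
  [ -3,  -3,  -3]
  [  0,  -2,   4]
  [  0,   0,   0]

No row of the form [0 0 | nonzero], so the system is consistent. Back-substitution gives c₁ = 3, c₂ = -2: w = (3)·v₁ + (-2)·v₂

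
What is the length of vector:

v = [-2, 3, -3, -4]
6.164

||v||₂ = √((-2)² + (3)² + (-3)² + (-4)²) = √38 = 6.164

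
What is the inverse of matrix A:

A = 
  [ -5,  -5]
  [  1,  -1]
det(A) = (-5)(-1) - (-5)(1) = 10
For a 2×2 matrix, A⁻¹ = (1/det(A)) · [[d, -b], [-c, a]]
    = (1/10) · [[-1, 5], [-1, -5]]

A⁻¹ = 
  [-1/10,   1/2]
  [-1/10,  -1/2]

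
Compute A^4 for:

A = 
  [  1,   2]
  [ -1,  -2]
A^4 = 
  [ -1,  -2]
  [  1,   2]

A² = A·A:
A²[1,1] = (1)(1) + (2)(-1) = -1
A²[1,2] = (1)(2) + (2)(-2) = -2
A²[2,1] = (-1)(1) + (-2)(-1) = 1
A²[2,2] = (-1)(2) + (-2)(-2) = 2
A² = 
  [ -1,  -2]
  [  1,   2]

A^3 = A^2·A:
A^3[1,1] = (-1)(1) + (-2)(-1) = 1
A^3[1,2] = (-1)(2) + (-2)(-2) = 2
A^3[2,1] = (1)(1) + (2)(-1) = -1
A^3[2,2] = (1)(2) + (2)(-2) = -2
A^3 = 
  [  1,   2]
  [ -1,  -2]

A^4 = A^3·A:
A^4[1,1] = (1)(1) + (2)(-1) = -1
A^4[1,2] = (1)(2) + (2)(-2) = -2
A^4[2,1] = (-1)(1) + (-2)(-1) = 1
A^4[2,2] = (-1)(2) + (-2)(-2) = 2
A^4 = 
  [ -1,  -2]
  [  1,   2]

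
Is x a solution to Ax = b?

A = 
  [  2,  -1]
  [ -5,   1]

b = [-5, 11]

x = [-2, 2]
No

Ax = [-6, 12] ≠ b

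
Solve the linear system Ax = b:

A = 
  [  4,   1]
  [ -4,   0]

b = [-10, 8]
x = [-2, -2]

Row reduce the augmented matrix [A|b]:
R2 → R2 + (1)·R1
REF = 
  [  4,   1, -10]
  [  0,   1,  -2]

Back-substitution:
x₂ = (-2) / 1 = -2
x₁ = (-10 - (1)(-2)) / 4 = -2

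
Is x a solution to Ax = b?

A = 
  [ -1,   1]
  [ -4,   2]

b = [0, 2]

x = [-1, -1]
Yes

Ax = [0, 2] = b ✓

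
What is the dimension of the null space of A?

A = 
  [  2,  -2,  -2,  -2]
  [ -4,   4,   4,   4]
nullity(A) = 3

Row reduce:
R2 → R2 + (2)·R1
REF = 
  [  2,  -2,  -2,  -2]
  [  0,   0,   0,   0]
Pivot columns: 1 → 1 pivot.
rank(A) = 1, so nullity(A) = 4 - 1 = 3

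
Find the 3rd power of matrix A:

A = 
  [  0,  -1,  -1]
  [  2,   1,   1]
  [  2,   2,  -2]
A² = A·A:
A²[1,1] = (0)(0) + (-1)(2) + (-1)(2) = -4
A²[1,2] = (0)(-1) + (-1)(1) + (-1)(2) = -3
A²[1,3] = (0)(-1) + (-1)(1) + (-1)(-2) = 1
A²[2,1] = (2)(0) + (1)(2) + (1)(2) = 4
A²[2,2] = (2)(-1) + (1)(1) + (1)(2) = 1
A²[2,3] = (2)(-1) + (1)(1) + (1)(-2) = -3
A²[3,1] = (2)(0) + (2)(2) + (-2)(2) = 0
A²[3,2] = (2)(-1) + (2)(1) + (-2)(2) = -4
A²[3,3] = (2)(-1) + (2)(1) + (-2)(-2) = 4
A² = 
  [ -4,  -3,   1]
  [  4,   1,  -3]
  [  0,  -4,   4]

A^3 = A^2·A:
A^3[1,1] = (-4)(0) + (-3)(2) + (1)(2) = -4
A^3[1,2] = (-4)(-1) + (-3)(1) + (1)(2) = 3
A^3[1,3] = (-4)(-1) + (-3)(1) + (1)(-2) = -1
A^3[2,1] = (4)(0) + (1)(2) + (-3)(2) = -4
A^3[2,2] = (4)(-1) + (1)(1) + (-3)(2) = -9
A^3[2,3] = (4)(-1) + (1)(1) + (-3)(-2) = 3
A^3[3,1] = (0)(0) + (-4)(2) + (4)(2) = 0
A^3[3,2] = (0)(-1) + (-4)(1) + (4)(2) = 4
A^3[3,3] = (0)(-1) + (-4)(1) + (4)(-2) = -12
A^3 = 
  [ -4,   3,  -1]
  [ -4,  -9,   3]
  [  0,   4, -12]

Therefore
A^3 = 
  [ -4,   3,  -1]
  [ -4,  -9,   3]
  [  0,   4, -12]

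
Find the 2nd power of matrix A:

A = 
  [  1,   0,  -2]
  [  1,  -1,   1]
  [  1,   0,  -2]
A² = A·A:
A²[1,1] = (1)(1) + (0)(1) + (-2)(1) = -1
A²[1,2] = (1)(0) + (0)(-1) + (-2)(0) = 0
A²[1,3] = (1)(-2) + (0)(1) + (-2)(-2) = 2
A²[2,1] = (1)(1) + (-1)(1) + (1)(1) = 1
A²[2,2] = (1)(0) + (-1)(-1) + (1)(0) = 1
A²[2,3] = (1)(-2) + (-1)(1) + (1)(-2) = -5
A²[3,1] = (1)(1) + (0)(1) + (-2)(1) = -1
A²[3,2] = (1)(0) + (0)(-1) + (-2)(0) = 0
A²[3,3] = (1)(-2) + (0)(1) + (-2)(-2) = 2
A² = 
  [ -1,   0,   2]
  [  1,   1,  -5]
  [ -1,   0,   2]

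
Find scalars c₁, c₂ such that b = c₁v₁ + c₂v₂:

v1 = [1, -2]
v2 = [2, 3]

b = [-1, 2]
c1 = -1, c2 = 0

b = -1·v1 + 0·v2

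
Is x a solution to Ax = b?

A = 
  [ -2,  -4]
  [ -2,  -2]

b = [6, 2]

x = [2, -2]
No

Ax = [4, 0] ≠ b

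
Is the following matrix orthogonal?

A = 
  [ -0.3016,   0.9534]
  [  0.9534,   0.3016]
Yes

AᵀA = 
  [  0.9999,   0]
  [  0,   0.9999]
≈ I (equal to I up to the 4-dp rounding of the entries)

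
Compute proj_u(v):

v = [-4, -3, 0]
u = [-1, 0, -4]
v·u = (-4)(-1) + (-3)(0) + (0)(-4) = 4
u·u = (-1)² + (0)² + (-4)² = 17
proj_u(v) = (v·u / u·u) × u = (4/17) × u

proj_u(v) = [-4/17, 0, -16/17]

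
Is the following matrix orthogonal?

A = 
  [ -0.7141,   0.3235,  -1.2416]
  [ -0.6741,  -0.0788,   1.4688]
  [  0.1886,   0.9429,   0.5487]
No

AᵀA = 
  [  0.9999,  -0.0001,   0]
  [ -0.0001,   0.9999,   0]
  [  0,   0,   4]
≠ I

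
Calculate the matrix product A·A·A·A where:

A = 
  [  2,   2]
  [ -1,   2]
A^4 = 
  [-28,  32]
  [-16, -28]

A² = A·A:
A²[1,1] = (2)(2) + (2)(-1) = 2
A²[1,2] = (2)(2) + (2)(2) = 8
A²[2,1] = (-1)(2) + (2)(-1) = -4
A²[2,2] = (-1)(2) + (2)(2) = 2
A² = 
  [  2,   8]
  [ -4,   2]

A^3 = A^2·A:
A^3[1,1] = (2)(2) + (8)(-1) = -4
A^3[1,2] = (2)(2) + (8)(2) = 20
A^3[2,1] = (-4)(2) + (2)(-1) = -10
A^3[2,2] = (-4)(2) + (2)(2) = -4
A^3 = 
  [ -4,  20]
  [-10,  -4]

A^4 = A^3·A:
A^4[1,1] = (-4)(2) + (20)(-1) = -28
A^4[1,2] = (-4)(2) + (20)(2) = 32
A^4[2,1] = (-10)(2) + (-4)(-1) = -16
A^4[2,2] = (-10)(2) + (-4)(2) = -28
A^4 = 
  [-28,  32]
  [-16, -28]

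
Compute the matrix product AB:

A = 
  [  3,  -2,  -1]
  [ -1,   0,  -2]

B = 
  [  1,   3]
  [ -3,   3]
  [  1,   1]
AB = 
  [  8,   2]
  [ -3,  -5]

A is 2×3 and B is 3×2, so AB is 2×2. Each entry is (row of A)·(column of B):
AB[1,1] = (3)(1) + (-2)(-3) + (-1)(1) = 8
AB[1,2] = (3)(3) + (-2)(3) + (-1)(1) = 2
AB[2,1] = (-1)(1) + (0)(-3) + (-2)(1) = -3
AB[2,2] = (-1)(3) + (0)(3) + (-2)(1) = -5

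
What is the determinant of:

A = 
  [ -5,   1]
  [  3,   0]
For a 2×2 matrix, det = ad - bc = (-5)(0) - (1)(3) = -3

det(A) = -3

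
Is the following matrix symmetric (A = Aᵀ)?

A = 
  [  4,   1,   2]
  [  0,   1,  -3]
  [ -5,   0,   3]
No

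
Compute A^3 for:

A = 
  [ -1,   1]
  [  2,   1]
A² = A·A:
A²[1,1] = (-1)(-1) + (1)(2) = 3
A²[1,2] = (-1)(1) + (1)(1) = 0
A²[2,1] = (2)(-1) + (1)(2) = 0
A²[2,2] = (2)(1) + (1)(1) = 3
A² = 
  [  3,   0]
  [  0,   3]

A^3 = A^2·A:
A^3[1,1] = (3)(-1) + (0)(2) = -3
A^3[1,2] = (3)(1) + (0)(1) = 3
A^3[2,1] = (0)(-1) + (3)(2) = 6
A^3[2,2] = (0)(1) + (3)(1) = 3
A^3 = 
  [ -3,   3]
  [  6,   3]

Therefore
A^3 = 
  [ -3,   3]
  [  6,   3]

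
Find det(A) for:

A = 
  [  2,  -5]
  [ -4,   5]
For a 2×2 matrix, det = ad - bc = (2)(5) - (-5)(-4) = -10

det(A) = -10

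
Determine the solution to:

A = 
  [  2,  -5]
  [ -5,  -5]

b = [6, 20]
Row reduce the augmented matrix [A|b]:
R2 → R2 + (5/2)·R1
REF = 
  [    2,    -5,     6]
  [    0, -35/2,    35]

Back-substitution:
x₂ = 35 / (-35/2) = -2
x₁ = (6 - (-5)(-2)) / 2 = -2

x = [-2, -2]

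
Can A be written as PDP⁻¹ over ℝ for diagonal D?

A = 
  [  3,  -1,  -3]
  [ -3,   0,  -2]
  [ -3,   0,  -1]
Yes

Characteristic polynomial: det(λI - A) = λ³ - 2λ² - 15λ + 3
By the rational root theorem any rational root is an integer dividing 3; none of those is a root, so p(λ) has no rational roots and hence (being an irreducible cubic) no repeated roots.
Discriminant of the cubic: Δ = 15873
Δ > 0 ⇒ three distinct real eigenvalues: λ ≈ -3.118, 0.1954, 4.923
Three distinct real eigenvalues, so A has 3 independent eigenvectors.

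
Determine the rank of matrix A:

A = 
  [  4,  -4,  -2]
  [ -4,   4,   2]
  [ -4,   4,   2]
Row reduce:
R2 → R2 + (1)·R1
R3 → R3 + (1)·R1
REF = 
  [  4,  -4,  -2]
  [  0,   0,   0]
  [  0,   0,   0]
Pivot columns: 1 → 1 pivot.

rank(A) = 1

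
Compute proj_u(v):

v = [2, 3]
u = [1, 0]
v·u = (2)(1) + (3)(0) = 2
u·u = (1)² + (0)² = 1
proj_u(v) = (v·u / u·u) × u = (2/1) × u = (2) × u

proj_u(v) = [2, 0]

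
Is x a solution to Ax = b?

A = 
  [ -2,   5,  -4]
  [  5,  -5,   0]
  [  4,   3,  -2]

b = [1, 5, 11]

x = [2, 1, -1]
No

Ax = [5, 5, 13] ≠ b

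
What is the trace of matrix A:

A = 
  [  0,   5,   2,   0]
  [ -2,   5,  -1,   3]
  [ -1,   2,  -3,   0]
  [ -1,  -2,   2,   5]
7

tr(A) = 0 + 5 + -3 + 5 = 7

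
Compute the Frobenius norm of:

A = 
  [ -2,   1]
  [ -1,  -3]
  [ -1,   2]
||A||_F = 4.472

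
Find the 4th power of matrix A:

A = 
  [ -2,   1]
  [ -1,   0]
A² = A·A:
A²[1,1] = (-2)(-2) + (1)(-1) = 3
A²[1,2] = (-2)(1) + (1)(0) = -2
A²[2,1] = (-1)(-2) + (0)(-1) = 2
A²[2,2] = (-1)(1) + (0)(0) = -1
A² = 
  [  3,  -2]
  [  2,  -1]

A^3 = A^2·A:
A^3[1,1] = (3)(-2) + (-2)(-1) = -4
A^3[1,2] = (3)(1) + (-2)(0) = 3
A^3[2,1] = (2)(-2) + (-1)(-1) = -3
A^3[2,2] = (2)(1) + (-1)(0) = 2
A^3 = 
  [ -4,   3]
  [ -3,   2]

A^4 = A^3·A:
A^4[1,1] = (-4)(-2) + (3)(-1) = 5
A^4[1,2] = (-4)(1) + (3)(0) = -4
A^4[2,1] = (-3)(-2) + (2)(-1) = 4
A^4[2,2] = (-3)(1) + (2)(0) = -3
A^4 = 
  [  5,  -4]
  [  4,  -3]

Therefore
A^4 = 
  [  5,  -4]
  [  4,  -3]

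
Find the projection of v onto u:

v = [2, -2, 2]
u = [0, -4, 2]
v·u = (2)(0) + (-2)(-4) + (2)(2) = 12
u·u = (0)² + (-4)² + (2)² = 20
proj_u(v) = (v·u / u·u) × u = (12/20) × u = (3/5) × u

proj_u(v) = [0, -12/5, 6/5]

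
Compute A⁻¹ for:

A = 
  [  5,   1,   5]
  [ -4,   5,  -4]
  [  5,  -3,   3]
det(A) = (5)·((5)(3) - (-4)(-3)) - (1)·((-4)(3) - (-4)(5)) + (5)·((-4)(-3) - (5)(5))
  = (5)(3) - (1)(8) + (5)(-13)
  = -58
det(A) = -58 ≠ 0, so A is invertible.

Cofactors Cᵢⱼ = (-1)ⁱ⁺ʲ·Mᵢⱼ:
C = 
  [  3,  -8, -13]
  [-18, -10,  20]
  [-29,   0,  29]

adj(A) = Cᵀ:
adj(A) = 
  [  3, -18, -29]
  [ -8, -10,   0]
  [-13,  20,  29]

A⁻¹ = (-1/58) · adj(A):
A⁻¹ = 
  [ -3/58,   9/29,    1/2]
  [  4/29,   5/29,      0]
  [ 13/58, -10/29,   -1/2]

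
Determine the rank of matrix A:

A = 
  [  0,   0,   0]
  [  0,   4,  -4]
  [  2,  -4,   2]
rank(A) = 2

Row reduce:
Swap R1 ↔ R3
REF = 
  [  2,  -4,   2]
  [  0,   4,  -4]
  [  0,   0,   0]
Pivot columns: 1, 2 → 2 pivots.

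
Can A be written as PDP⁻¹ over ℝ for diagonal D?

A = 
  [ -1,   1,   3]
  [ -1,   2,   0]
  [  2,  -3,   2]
Yes

Characteristic polynomial: det(λI - A) = λ³ - 3λ² - 5λ + 5
By the rational root theorem any rational root is an integer dividing 5; none of those is a root, so p(λ) has no rational roots and hence (being an irreducible cubic) no repeated roots.
Discriminant of the cubic: Δ = 1940
Δ > 0 ⇒ three distinct real eigenvalues: λ ≈ -1.694, 0.748, 3.946
Three distinct real eigenvalues, so A has 3 independent eigenvectors.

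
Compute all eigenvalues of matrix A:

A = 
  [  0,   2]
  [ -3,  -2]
tr(A) = -2, det(A) = 6
Characteristic polynomial: λ² - tr(A)λ + det(A) = λ² + 2λ + 6
λ² + 2λ + 6 = 0  ⇒  λ = (-2 ± √((2)² - 4·(6)))/2 = (-2 ± √(-20))/2
  = -1 + i√5,  -1 - i√5

λ = -1 + i√5, -1 - i√5  (≈ -1 + 2.236i, -1 - 2.236i)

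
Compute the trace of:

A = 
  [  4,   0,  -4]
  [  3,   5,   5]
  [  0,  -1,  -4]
5

tr(A) = 4 + 5 + -4 = 5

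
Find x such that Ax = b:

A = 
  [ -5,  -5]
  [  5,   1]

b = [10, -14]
Row reduce the augmented matrix [A|b]:
R2 → R2 + (1)·R1
REF = 
  [ -5,  -5,  10]
  [  0,  -4,  -4]

Back-substitution:
x₂ = (-4) / (-4) = 1
x₁ = (10 - (-5)(1)) / (-5) = -3

x = [-3, 1]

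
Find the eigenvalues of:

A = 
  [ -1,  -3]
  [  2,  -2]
λ = (-3 + i√23)/2, (-3 - i√23)/2  (≈ -1.5 + 2.398i, -1.5 - 2.398i)

tr(A) = -3, det(A) = 8
Characteristic polynomial: λ² - tr(A)λ + det(A) = λ² + 3λ + 8
λ² + 3λ + 8 = 0  ⇒  λ = (-3 ± √((3)² - 4·(8)))/2 = (-3 ± √(-23))/2
  = (-3 + i√23)/2,  (-3 - i√23)/2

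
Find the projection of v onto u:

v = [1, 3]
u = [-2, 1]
v·u = (1)(-2) + (3)(1) = 1
u·u = (-2)² + (1)² = 5
proj_u(v) = (v·u / u·u) × u = (1/5) × u

proj_u(v) = [-2/5, 1/5]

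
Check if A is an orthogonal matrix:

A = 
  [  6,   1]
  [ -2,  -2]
No

AᵀA = 
  [ 40,  10]
  [ 10,   5]
≠ I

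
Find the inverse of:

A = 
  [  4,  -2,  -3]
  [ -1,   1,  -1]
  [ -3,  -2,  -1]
det(A) = (4)·((1)(-1) - (-1)(-2)) - (-2)·((-1)(-1) - (-1)(-3)) + (-3)·((-1)(-2) - (1)(-3))
  = (4)(-3) - (-2)(-2) + (-3)(5)
  = -31
det(A) = -31 ≠ 0, so A is invertible.

Cofactors Cᵢⱼ = (-1)ⁱ⁺ʲ·Mᵢⱼ:
C = 
  [ -3,   2,   5]
  [  4, -13,  14]
  [  5,   7,   2]

adj(A) = Cᵀ:
adj(A) = 
  [ -3,   4,   5]
  [  2, -13,   7]
  [  5,  14,   2]

A⁻¹ = (-1/31) · adj(A):
A⁻¹ = 
  [  3/31,  -4/31,  -5/31]
  [ -2/31,  13/31,  -7/31]
  [ -5/31, -14/31,  -2/31]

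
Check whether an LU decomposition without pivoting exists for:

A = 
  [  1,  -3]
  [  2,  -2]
Yes.
A[1,1] = 1 ≠ 0, so Gaussian elimination proceeds without a row swap: multiplier ℓ₂₁ = (2)/(1) = 2, and U[2,2] = -2 - (2)(-3) = 4.
L = 
  [  1,   0]
  [  2,   1]
U = 
  [  1,  -3]
  [  0,   4]
Check row 2 of LU: [(2)(1), (2)(-3) + 4] = [2, -2] = row 2 of A ✓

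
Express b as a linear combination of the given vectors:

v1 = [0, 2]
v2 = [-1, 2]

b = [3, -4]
c1 = 1, c2 = -3

b = 1·v1 + -3·v2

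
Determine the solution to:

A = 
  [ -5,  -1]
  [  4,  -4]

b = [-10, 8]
Row reduce the augmented matrix [A|b]:
R2 → R2 + (4/5)·R1
REF = 
  [   -5,    -1,   -10]
  [    0, -24/5,     0]

Back-substitution:
x₂ = 0 / (-24/5) = 0
x₁ = (-10 - (-1)(0)) / (-5) = 2

x = [2, 0]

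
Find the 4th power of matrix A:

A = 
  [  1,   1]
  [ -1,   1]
A^4 = 
  [ -4,   0]
  [  0,  -4]

A² = A·A:
A²[1,1] = (1)(1) + (1)(-1) = 0
A²[1,2] = (1)(1) + (1)(1) = 2
A²[2,1] = (-1)(1) + (1)(-1) = -2
A²[2,2] = (-1)(1) + (1)(1) = 0
A² = 
  [  0,   2]
  [ -2,   0]

A^3 = A^2·A:
A^3[1,1] = (0)(1) + (2)(-1) = -2
A^3[1,2] = (0)(1) + (2)(1) = 2
A^3[2,1] = (-2)(1) + (0)(-1) = -2
A^3[2,2] = (-2)(1) + (0)(1) = -2
A^3 = 
  [ -2,   2]
  [ -2,  -2]

A^4 = A^3·A:
A^4[1,1] = (-2)(1) + (2)(-1) = -4
A^4[1,2] = (-2)(1) + (2)(1) = 0
A^4[2,1] = (-2)(1) + (-2)(-1) = 0
A^4[2,2] = (-2)(1) + (-2)(1) = -4
A^4 = 
  [ -4,   0]
  [  0,  -4]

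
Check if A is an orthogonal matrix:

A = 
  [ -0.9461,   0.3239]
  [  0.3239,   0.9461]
Yes

AᵀA = 
  [  1,   0]
  [  0,   1]
≈ I (equal to I up to the 4-dp rounding of the entries)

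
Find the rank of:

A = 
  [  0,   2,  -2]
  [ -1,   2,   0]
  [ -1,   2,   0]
rank(A) = 2

Row reduce:
Swap R1 ↔ R2
R3 → R3 - (1)·R1
REF = 
  [ -1,   2,   0]
  [  0,   2,  -2]
  [  0,   0,   0]
Pivot columns: 1, 2 → 2 pivots.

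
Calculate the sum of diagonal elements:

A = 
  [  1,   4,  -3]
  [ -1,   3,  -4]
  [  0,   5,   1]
5

tr(A) = 1 + 3 + 1 = 5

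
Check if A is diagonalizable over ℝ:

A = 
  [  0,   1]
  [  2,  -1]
Yes

tr(A) = -1, det(A) = -2
Characteristic polynomial: λ² - tr(A)λ + det(A) = λ² + λ - 2
λ² + λ - 2 = (λ + 2)(λ - 1)
Eigenvalues: 1, -2
λ=-2: alg. mult. = 1, geom. mult. = 2 - rank(A - (-2)I) = 2 - 1 = 1
λ=1: alg. mult. = 1, geom. mult. = 2 - rank(A - (1)I) = 2 - 1 = 1
Sum of geometric multiplicities equals n, so A has n independent eigenvectors.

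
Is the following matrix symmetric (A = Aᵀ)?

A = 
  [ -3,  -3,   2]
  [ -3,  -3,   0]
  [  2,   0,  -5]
Yes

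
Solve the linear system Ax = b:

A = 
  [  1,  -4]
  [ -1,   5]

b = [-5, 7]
x = [3, 2]

Row reduce the augmented matrix [A|b]:
R2 → R2 + (1)·R1
REF = 
  [  1,  -4,  -5]
  [  0,   1,   2]

Back-substitution:
x₂ = 2 / 1 = 2
x₁ = (-5 - (-4)(2)) / 1 = 3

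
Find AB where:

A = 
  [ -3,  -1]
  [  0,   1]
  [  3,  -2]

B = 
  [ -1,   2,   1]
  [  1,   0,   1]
AB = 
  [  2,  -6,  -4]
  [  1,   0,   1]
  [ -5,   6,   1]

A is 3×2 and B is 2×3, so AB is 3×3. Each entry is (row of A)·(column of B):
AB[1,1] = (-3)(-1) + (-1)(1) = 2
AB[1,2] = (-3)(2) + (-1)(0) = -6
AB[1,3] = (-3)(1) + (-1)(1) = -4
AB[2,1] = (0)(-1) + (1)(1) = 1
AB[2,2] = (0)(2) + (1)(0) = 0
AB[2,3] = (0)(1) + (1)(1) = 1
AB[3,1] = (3)(-1) + (-2)(1) = -5
AB[3,2] = (3)(2) + (-2)(0) = 6
AB[3,3] = (3)(1) + (-2)(1) = 1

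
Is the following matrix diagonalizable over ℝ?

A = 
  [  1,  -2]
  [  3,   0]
No

tr(A) = 1, det(A) = 6
Characteristic polynomial: λ² - tr(A)λ + det(A) = λ² - λ + 6
λ² - λ + 6 = 0  ⇒  λ = (1 ± √((-1)² - 4·(6)))/2 = (1 ± √(-23))/2
  = (1 + i√23)/2,  (1 - i√23)/2
Eigenvalues: (1 + i√23)/2, (1 - i√23)/2  (≈ 0.5 + 2.398i, 0.5 - 2.398i)
Has complex eigenvalues (not diagonalizable over ℝ).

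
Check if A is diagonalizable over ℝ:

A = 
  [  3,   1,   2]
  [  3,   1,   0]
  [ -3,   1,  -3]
No

Characteristic polynomial: det(λI - A) = λ³ - λ² - 6λ - 12
By the rational root theorem any rational root is an integer dividing 12; none of those is a root, so p(λ) has no rational roots and hence (being an irreducible cubic) no repeated roots.
Discriminant of the cubic: Δ = -4332
Δ < 0 ⇒ one real eigenvalue and a complex-conjugate pair: λ ≈ 3.596, -1.298 + 1.285i, -1.298 - 1.285i
Has complex eigenvalues (not diagonalizable over ℝ).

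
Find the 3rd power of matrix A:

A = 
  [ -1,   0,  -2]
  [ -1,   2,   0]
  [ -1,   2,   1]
A² = A·A:
A²[1,1] = (-1)(-1) + (0)(-1) + (-2)(-1) = 3
A²[1,2] = (-1)(0) + (0)(2) + (-2)(2) = -4
A²[1,3] = (-1)(-2) + (0)(0) + (-2)(1) = 0
A²[2,1] = (-1)(-1) + (2)(-1) + (0)(-1) = -1
A²[2,2] = (-1)(0) + (2)(2) + (0)(2) = 4
A²[2,3] = (-1)(-2) + (2)(0) + (0)(1) = 2
A²[3,1] = (-1)(-1) + (2)(-1) + (1)(-1) = -2
A²[3,2] = (-1)(0) + (2)(2) + (1)(2) = 6
A²[3,3] = (-1)(-2) + (2)(0) + (1)(1) = 3
A² = 
  [  3,  -4,   0]
  [ -1,   4,   2]
  [ -2,   6,   3]

A^3 = A^2·A:
A^3[1,1] = (3)(-1) + (-4)(-1) + (0)(-1) = 1
A^3[1,2] = (3)(0) + (-4)(2) + (0)(2) = -8
A^3[1,3] = (3)(-2) + (-4)(0) + (0)(1) = -6
A^3[2,1] = (-1)(-1) + (4)(-1) + (2)(-1) = -5
A^3[2,2] = (-1)(0) + (4)(2) + (2)(2) = 12
A^3[2,3] = (-1)(-2) + (4)(0) + (2)(1) = 4
A^3[3,1] = (-2)(-1) + (6)(-1) + (3)(-1) = -7
A^3[3,2] = (-2)(0) + (6)(2) + (3)(2) = 18
A^3[3,3] = (-2)(-2) + (6)(0) + (3)(1) = 7
A^3 = 
  [  1,  -8,  -6]
  [ -5,  12,   4]
  [ -7,  18,   7]

Therefore
A^3 = 
  [  1,  -8,  -6]
  [ -5,  12,   4]
  [ -7,  18,   7]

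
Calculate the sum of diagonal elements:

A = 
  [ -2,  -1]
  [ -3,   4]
2

tr(A) = -2 + 4 = 2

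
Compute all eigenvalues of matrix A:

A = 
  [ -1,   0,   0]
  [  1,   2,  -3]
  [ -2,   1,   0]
Characteristic polynomial: det(λI - A) = λ³ - λ² + λ + 3
Testing integer divisors of the constant term: p(-1) = 0, so (λ + 1) is a factor:
p(λ) = (λ + 1)(λ² - 2λ + 3)
λ² - 2λ + 3 = 0  ⇒  λ = (2 ± √((-2)² - 4·(3)))/2 = (2 ± √(-8))/2
  = 1 + i√2,  1 - i√2

λ = -1, 1 + i√2, 1 - i√2  (≈ -1, 1 + 1.414i, 1 - 1.414i)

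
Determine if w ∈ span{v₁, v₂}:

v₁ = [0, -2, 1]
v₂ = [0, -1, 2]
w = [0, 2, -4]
Yes

Form the augmented matrix and row-reduce:
[v₁|v₂|w] = 
  [  0,   0,   0]
  [ -2,  -1,   2]
  [  1,   2,  -4]
Swap R1 ↔ R2
R3 → R3 + (1/2)·R1
Swap R2 ↔ R3
REF = 
  [ -2,  -1,   2]
  [  0, 3/2,  -3]
  [  0,   0,   0]

No row of the form [0 0 | nonzero], so the system is consistent. Back-substitution gives c₁ = 0, c₂ = -2: w = (0)·v₁ + (-2)·v₂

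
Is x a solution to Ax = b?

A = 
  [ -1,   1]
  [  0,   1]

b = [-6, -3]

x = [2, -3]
No

Ax = [-5, -3] ≠ b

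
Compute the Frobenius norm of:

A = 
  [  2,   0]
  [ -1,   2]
||A||_F = 3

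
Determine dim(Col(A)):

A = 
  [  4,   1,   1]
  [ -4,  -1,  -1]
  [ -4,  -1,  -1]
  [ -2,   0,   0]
dim(Col(A)) = 2

Row reduce:
R2 → R2 + (1)·R1
R3 → R3 + (1)·R1
R4 → R4 + (1/2)·R1
Swap R2 ↔ R4
REF = 
  [  4,   1,   1]
  [  0, 1/2, 1/2]
  [  0,   0,   0]
  [  0,   0,   0]
Pivot columns: 1, 2 → 2 pivots.
dim(Col(A)) = number of pivot columns = 2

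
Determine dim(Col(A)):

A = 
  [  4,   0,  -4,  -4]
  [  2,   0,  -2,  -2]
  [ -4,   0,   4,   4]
Row reduce:
R2 → R2 - (1/2)·R1
R3 → R3 + (1)·R1
REF = 
  [  4,   0,  -4,  -4]
  [  0,   0,   0,   0]
  [  0,   0,   0,   0]
Pivot columns: 1 → 1 pivot.
dim(Col(A)) = number of pivot columns = 1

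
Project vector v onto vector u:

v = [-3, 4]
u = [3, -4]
proj_u(v) = [-3, 4]

v·u = (-3)(3) + (4)(-4) = -25
u·u = (3)² + (-4)² = 25
proj_u(v) = (v·u / u·u) × u = (-25/25) × u = (-1) × u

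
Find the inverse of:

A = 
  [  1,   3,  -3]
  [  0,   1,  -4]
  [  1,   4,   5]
det(A) = (1)·((1)(5) - (-4)(4)) - (3)·((0)(5) - (-4)(1)) + (-3)·((0)(4) - (1)(1))
  = (1)(21) - (3)(4) + (-3)(-1)
  = 12
det(A) = 12 ≠ 0, so A is invertible.

Cofactors Cᵢⱼ = (-1)ⁱ⁺ʲ·Mᵢⱼ:
C = 
  [ 21,  -4,  -1]
  [-27,   8,  -1]
  [ -9,   4,   1]

adj(A) = Cᵀ:
adj(A) = 
  [ 21, -27,  -9]
  [ -4,   8,   4]
  [ -1,  -1,   1]

A⁻¹ = (1/12) · adj(A):
A⁻¹ = 
  [  7/4,  -9/4,  -3/4]
  [ -1/3,   2/3,   1/3]
  [-1/12, -1/12,  1/12]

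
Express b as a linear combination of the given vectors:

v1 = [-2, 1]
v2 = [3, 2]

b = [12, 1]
c1 = -3, c2 = 2

b = -3·v1 + 2·v2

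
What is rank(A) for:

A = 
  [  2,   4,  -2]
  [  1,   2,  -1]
Row reduce:
R2 → R2 - (1/2)·R1
REF = 
  [  2,   4,  -2]
  [  0,   0,   0]
Pivot columns: 1 → 1 pivot.

rank(A) = 1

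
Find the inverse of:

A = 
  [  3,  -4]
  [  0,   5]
det(A) = (3)(5) - (-4)(0) = 15
For a 2×2 matrix, A⁻¹ = (1/det(A)) · [[d, -b], [-c, a]]
    = (1/15) · [[5, 4], [0, 3]]

A⁻¹ = 
  [ 1/3, 4/15]
  [   0,  1/5]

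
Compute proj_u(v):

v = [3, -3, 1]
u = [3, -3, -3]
v·u = (3)(3) + (-3)(-3) + (1)(-3) = 15
u·u = (3)² + (-3)² + (-3)² = 27
proj_u(v) = (v·u / u·u) × u = (15/27) × u = (5/9) × u

proj_u(v) = [5/3, -5/3, -5/3]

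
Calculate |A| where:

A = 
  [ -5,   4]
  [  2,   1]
-13

For a 2×2 matrix, det = ad - bc = (-5)(1) - (4)(2) = -13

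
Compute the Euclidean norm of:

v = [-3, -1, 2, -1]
3.873

||v||₂ = √((-3)² + (-1)² + (2)² + (-1)²) = √15 = 3.873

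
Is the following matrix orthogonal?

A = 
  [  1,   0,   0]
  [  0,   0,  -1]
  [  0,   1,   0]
Yes

AᵀA = 
  [  1,   0,   0]
  [  0,   1,   0]
  [  0,   0,   1]
= I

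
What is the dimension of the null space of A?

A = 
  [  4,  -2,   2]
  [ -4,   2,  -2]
nullity(A) = 2

Row reduce:
R2 → R2 + (1)·R1
REF = 
  [  4,  -2,   2]
  [  0,   0,   0]
Pivot columns: 1 → 1 pivot.
rank(A) = 1, so nullity(A) = 3 - 1 = 2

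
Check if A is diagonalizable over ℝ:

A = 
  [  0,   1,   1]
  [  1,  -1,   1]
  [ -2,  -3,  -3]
No

Characteristic polynomial: det(λI - A) = λ³ + 4λ² + 7λ + 4
Testing integer divisors of the constant term: p(-1) = 0, so (λ + 1) is a factor:
p(λ) = (λ + 1)(λ² + 3λ + 4)
λ² + 3λ + 4 = 0  ⇒  λ = (-3 ± √((3)² - 4·(4)))/2 = (-3 ± √(-7))/2
  = (-3 + i√7)/2,  (-3 - i√7)/2
Eigenvalues: -1, (-3 + i√7)/2, (-3 - i√7)/2  (≈ -1, -1.5 + 1.323i, -1.5 - 1.323i)
Has complex eigenvalues (not diagonalizable over ℝ).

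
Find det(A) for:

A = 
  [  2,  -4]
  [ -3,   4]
For a 2×2 matrix, det = ad - bc = (2)(4) - (-4)(-3) = -4

det(A) = -4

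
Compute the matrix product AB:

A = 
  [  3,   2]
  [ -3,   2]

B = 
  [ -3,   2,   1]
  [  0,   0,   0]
AB = 
  [ -9,   6,   3]
  [  9,  -6,  -3]

A is 2×2 and B is 2×3, so AB is 2×3. Each entry is (row of A)·(column of B):
AB[1,1] = (3)(-3) + (2)(0) = -9
AB[1,2] = (3)(2) + (2)(0) = 6
AB[1,3] = (3)(1) + (2)(0) = 3
AB[2,1] = (-3)(-3) + (2)(0) = 9
AB[2,2] = (-3)(2) + (2)(0) = -6
AB[2,3] = (-3)(1) + (2)(0) = -3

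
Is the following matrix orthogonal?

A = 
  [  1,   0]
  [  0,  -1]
Yes

AᵀA = 
  [  1,   0]
  [  0,   1]
= I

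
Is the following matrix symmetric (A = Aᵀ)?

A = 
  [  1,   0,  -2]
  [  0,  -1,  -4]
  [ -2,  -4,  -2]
Yes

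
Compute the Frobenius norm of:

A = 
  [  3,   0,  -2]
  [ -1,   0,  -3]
||A||_F = 4.796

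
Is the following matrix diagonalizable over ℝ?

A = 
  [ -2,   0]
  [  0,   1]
Yes

tr(A) = -1, det(A) = -2
Characteristic polynomial: λ² - tr(A)λ + det(A) = λ² + λ - 2
λ² + λ - 2 = (λ + 2)(λ - 1)
Eigenvalues: 1, -2
λ=-2: alg. mult. = 1, geom. mult. = 2 - rank(A - (-2)I) = 2 - 1 = 1
λ=1: alg. mult. = 1, geom. mult. = 2 - rank(A - (1)I) = 2 - 1 = 1
Sum of geometric multiplicities equals n, so A has n independent eigenvectors.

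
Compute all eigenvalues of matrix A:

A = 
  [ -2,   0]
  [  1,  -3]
tr(A) = -5, det(A) = 6
Characteristic polynomial: λ² - tr(A)λ + det(A) = λ² + 5λ + 6
λ² + 5λ + 6 = (λ + 3)(λ + 2)

λ = -2, -3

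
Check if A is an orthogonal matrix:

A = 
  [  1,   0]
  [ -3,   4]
No

AᵀA = 
  [ 10, -12]
  [-12,  16]
≠ I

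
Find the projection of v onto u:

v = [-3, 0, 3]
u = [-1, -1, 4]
v·u = (-3)(-1) + (0)(-1) + (3)(4) = 15
u·u = (-1)² + (-1)² + (4)² = 18
proj_u(v) = (v·u / u·u) × u = (15/18) × u = (5/6) × u

proj_u(v) = [-5/6, -5/6, 10/3]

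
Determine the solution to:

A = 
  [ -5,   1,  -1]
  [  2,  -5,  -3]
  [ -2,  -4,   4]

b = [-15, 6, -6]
x = [3, 0, 0]

Row reduce the augmented matrix [A|b]:
R2 → R2 + (2/5)·R1
R3 → R3 - (2/5)·R1
R3 → R3 - (22/23)·R2
REF = 
  [    -5,      1,     -1,    -15]
  [     0,  -23/5,  -17/5,      0]
  [     0,      0, 176/23,      0]

Back-substitution:
x₃ = 0 / (176/23) = 0
x₂ = (0 - (-17/5)(0)) / (-23/5) = 0
x₁ = (-15 - (1)(0) - (-1)(0)) / (-5) = 3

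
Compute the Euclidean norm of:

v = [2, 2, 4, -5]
7

||v||₂ = √((2)² + (2)² + (4)² + (-5)²) = √49 = 7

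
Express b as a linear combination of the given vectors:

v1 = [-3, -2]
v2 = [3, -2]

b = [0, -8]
c1 = 2, c2 = 2

b = 2·v1 + 2·v2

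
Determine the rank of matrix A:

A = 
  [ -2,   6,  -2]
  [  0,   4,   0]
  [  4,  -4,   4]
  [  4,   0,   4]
rank(A) = 2

Row reduce:
R3 → R3 + (2)·R1
R4 → R4 + (2)·R1
R3 → R3 - (2)·R2
R4 → R4 - (3)·R2
REF = 
  [ -2,   6,  -2]
  [  0,   4,   0]
  [  0,   0,   0]
  [  0,   0,   0]
Pivot columns: 1, 2 → 2 pivots.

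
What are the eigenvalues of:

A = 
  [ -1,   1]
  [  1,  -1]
λ = 0, -2

tr(A) = -2, det(A) = 0
Characteristic polynomial: λ² - tr(A)λ + det(A) = λ² + 2λ
λ² + 2λ = λ(λ + 2)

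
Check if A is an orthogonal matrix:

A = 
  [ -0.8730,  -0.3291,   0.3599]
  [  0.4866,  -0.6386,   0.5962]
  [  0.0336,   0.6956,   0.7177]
Yes

AᵀA = 
  [  1,  -0.0001,   0]
  [ -0.0001,   1,   0.0001]
  [  0,   0.0001,   1.0001]
≈ I (equal to I up to the 4-dp rounding of the entries)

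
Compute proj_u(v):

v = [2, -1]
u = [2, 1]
proj_u(v) = [6/5, 3/5]

v·u = (2)(2) + (-1)(1) = 3
u·u = (2)² + (1)² = 5
proj_u(v) = (v·u / u·u) × u = (3/5) × u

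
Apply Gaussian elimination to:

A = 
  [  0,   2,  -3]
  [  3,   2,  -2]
Row operations:
Swap R1 ↔ R2

Resulting echelon form:
REF = 
  [  3,   2,  -2]
  [  0,   2,  -3]

Rank = 2 (number of non-zero pivot rows).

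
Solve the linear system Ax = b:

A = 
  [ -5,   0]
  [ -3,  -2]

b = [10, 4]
Row reduce the augmented matrix [A|b]:
R2 → R2 - (3/5)·R1
REF = 
  [ -5,   0,  10]
  [  0,  -2,  -2]

Back-substitution:
x₂ = (-2) / (-2) = 1
x₁ = (10 - (0)(1)) / (-5) = -2

x = [-2, 1]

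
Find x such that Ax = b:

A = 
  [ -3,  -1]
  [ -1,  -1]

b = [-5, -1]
Row reduce the augmented matrix [A|b]:
R2 → R2 - (1/3)·R1
REF = 
  [  -3,   -1,   -5]
  [   0, -2/3,  2/3]

Back-substitution:
x₂ = (2/3) / (-2/3) = -1
x₁ = (-5 - (-1)(-1)) / (-3) = 2

x = [2, -1]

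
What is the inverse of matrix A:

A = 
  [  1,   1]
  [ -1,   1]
det(A) = (1)(1) - (1)(-1) = 2
For a 2×2 matrix, A⁻¹ = (1/det(A)) · [[d, -b], [-c, a]]
    = (1/2) · [[1, -1], [1, 1]]

A⁻¹ = 
  [ 1/2, -1/2]
  [ 1/2,  1/2]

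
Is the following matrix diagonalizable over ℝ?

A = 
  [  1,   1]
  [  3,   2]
Yes

tr(A) = 3, det(A) = -1
Characteristic polynomial: λ² - tr(A)λ + det(A) = λ² - 3λ - 1
λ² - 3λ - 1 = 0  ⇒  λ = (3 ± √((-3)² - 4·(-1)))/2 = (3 ± √(13))/2
  = (3 + √13)/2,  (3 - √13)/2
Eigenvalues: (3 + √13)/2, (3 - √13)/2  (≈ 3.303, -0.3028)
The two irrational eigenvalues are distinct (simple), so each has alg. mult. = geom. mult. = 1.
Sum of geometric multiplicities equals n, so A has n independent eigenvectors.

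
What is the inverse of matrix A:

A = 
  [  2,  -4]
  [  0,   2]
det(A) = (2)(2) - (-4)(0) = 4
For a 2×2 matrix, A⁻¹ = (1/det(A)) · [[d, -b], [-c, a]]
    = (1/4) · [[2, 4], [0, 2]]

A⁻¹ = 
  [1/2,   1]
  [  0, 1/2]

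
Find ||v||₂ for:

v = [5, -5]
7.071

||v||₂ = √((5)² + (-5)²) = √50 = 7.071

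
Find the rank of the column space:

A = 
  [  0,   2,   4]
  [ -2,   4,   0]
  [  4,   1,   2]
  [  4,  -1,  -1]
dim(Col(A)) = 3

Row reduce:
Swap R1 ↔ R2
R3 → R3 + (2)·R1
R4 → R4 + (2)·R1
R3 → R3 - (9/2)·R2
R4 → R4 - (7/2)·R2
R4 → R4 - (15/16)·R3
REF = 
  [ -2,   4,   0]
  [  0,   2,   4]
  [  0,   0, -16]
  [  0,   0,   0]
Pivot columns: 1, 2, 3 → 3 pivots.
dim(Col(A)) = number of pivot columns = 3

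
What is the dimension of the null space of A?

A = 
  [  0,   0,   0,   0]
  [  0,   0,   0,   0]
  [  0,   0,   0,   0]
nullity(A) = 4

Row reduce:
(no row operations needed)
REF = 
  [  0,   0,   0,   0]
  [  0,   0,   0,   0]
  [  0,   0,   0,   0]
Pivot columns: none → 0 pivots.
rank(A) = 0, so nullity(A) = 4 - 0 = 4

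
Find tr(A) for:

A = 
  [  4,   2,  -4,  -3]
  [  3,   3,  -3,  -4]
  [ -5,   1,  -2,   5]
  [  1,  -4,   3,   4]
9

tr(A) = 4 + 3 + -2 + 4 = 9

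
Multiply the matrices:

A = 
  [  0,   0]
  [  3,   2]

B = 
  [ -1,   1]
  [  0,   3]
AB = 
  [  0,   0]
  [ -3,   9]

A is 2×2 and B is 2×2, so AB is 2×2. Each entry is (row of A)·(column of B):
AB[1,1] = (0)(-1) + (0)(0) = 0
AB[1,2] = (0)(1) + (0)(3) = 0
AB[2,1] = (3)(-1) + (2)(0) = -3
AB[2,2] = (3)(1) + (2)(3) = 9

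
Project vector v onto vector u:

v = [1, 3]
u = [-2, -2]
v·u = (1)(-2) + (3)(-2) = -8
u·u = (-2)² + (-2)² = 8
proj_u(v) = (v·u / u·u) × u = (-8/8) × u = (-1) × u

proj_u(v) = [2, 2]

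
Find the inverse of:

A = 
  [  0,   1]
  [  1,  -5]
det(A) = (0)(-5) - (1)(1) = -1
For a 2×2 matrix, A⁻¹ = (1/det(A)) · [[d, -b], [-c, a]]
    = (-1) · [[-5, -1], [-1, 0]]

A⁻¹ = 
  [  5,   1]
  [  1,   0]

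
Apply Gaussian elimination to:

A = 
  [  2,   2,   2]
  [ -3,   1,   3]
Row operations:
R2 → R2 + (3/2)·R1

Resulting echelon form:
REF = 
  [  2,   2,   2]
  [  0,   4,   6]

Rank = 2 (number of non-zero pivot rows).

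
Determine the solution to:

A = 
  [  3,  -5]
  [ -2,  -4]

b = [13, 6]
Row reduce the augmented matrix [A|b]:
R2 → R2 + (2/3)·R1
REF = 
  [    3,    -5,    13]
  [    0, -22/3,  44/3]

Back-substitution:
x₂ = (44/3) / (-22/3) = -2
x₁ = (13 - (-5)(-2)) / 3 = 1

x = [1, -2]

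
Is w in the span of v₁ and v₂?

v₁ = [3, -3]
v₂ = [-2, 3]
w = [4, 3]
Yes

Form the augmented matrix and row-reduce:
[v₁|v₂|w] = 
  [  3,  -2,   4]
  [ -3,   3,   3]
R2 → R2 + (1)·R1
REF = 
  [  3,  -2,   4]
  [  0,   1,   7]

No row of the form [0 0 | nonzero], so the system is consistent. Back-substitution gives c₁ = 6, c₂ = 7: w = (6)·v₁ + (7)·v₂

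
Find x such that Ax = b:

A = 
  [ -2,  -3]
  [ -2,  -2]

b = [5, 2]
Row reduce the augmented matrix [A|b]:
R2 → R2 - (1)·R1
REF = 
  [ -2,  -3,   5]
  [  0,   1,  -3]

Back-substitution:
x₂ = (-3) / 1 = -3
x₁ = (5 - (-3)(-3)) / (-2) = 2

x = [2, -3]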